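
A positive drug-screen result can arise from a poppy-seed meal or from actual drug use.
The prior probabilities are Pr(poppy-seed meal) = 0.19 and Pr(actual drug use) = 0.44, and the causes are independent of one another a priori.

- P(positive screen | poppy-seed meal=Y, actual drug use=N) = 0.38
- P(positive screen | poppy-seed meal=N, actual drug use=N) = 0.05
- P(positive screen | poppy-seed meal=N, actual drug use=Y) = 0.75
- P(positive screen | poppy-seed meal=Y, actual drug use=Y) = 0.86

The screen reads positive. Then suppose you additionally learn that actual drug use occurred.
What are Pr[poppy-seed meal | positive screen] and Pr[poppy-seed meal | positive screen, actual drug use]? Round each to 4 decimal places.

Sum P(positive screen|·) weighted by the priors over the 4 (poppy-seed meal, actual drug use) configurations:
  P(positive screen) = 0.05*0.81*0.56 + 0.75*0.81*0.44 + 0.38*0.19*0.56 + 0.86*0.19*0.44
        = 0.022680 + 0.267300 + 0.040432 + 0.071896 = 0.402308
The terms with poppy-seed meal present sum to 0.112328, so
  P(poppy-seed meal | positive screen) = 0.112328 / 0.402308 ≈ 0.2792

Now also conditioning on actual drug use=true:
Enumerate both values of poppy-seed meal and weight by the priors:
  P(positive screen | actual drug use) = 0.75·0.81 + 0.86·0.19
        = 0.607500 + 0.163400 = 0.770900
Keeping only the poppy-seed meal-present terms gives 0.163400, so
  P(poppy-seed meal | positive screen, actual drug use) = 0.163400 / 0.770900 ≈ 0.2120

Pr[poppy-seed meal | positive screen] ≈ 0.2792; Pr[poppy-seed meal | positive screen, actual drug use] ≈ 0.2120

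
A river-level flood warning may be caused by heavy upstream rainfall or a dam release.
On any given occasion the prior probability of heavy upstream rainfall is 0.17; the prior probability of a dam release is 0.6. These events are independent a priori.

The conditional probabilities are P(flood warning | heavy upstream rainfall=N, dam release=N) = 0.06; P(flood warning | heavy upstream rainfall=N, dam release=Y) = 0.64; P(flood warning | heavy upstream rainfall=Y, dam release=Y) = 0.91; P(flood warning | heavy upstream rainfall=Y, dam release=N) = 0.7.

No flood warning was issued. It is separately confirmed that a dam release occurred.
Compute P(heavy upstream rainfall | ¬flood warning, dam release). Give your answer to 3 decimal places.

P(heavy upstream rainfall | ¬flood warning, dam release) ≈ 0.049

P(¬flood warning | dam release) = 0.36*0.83 + 0.09*0.17 = 0.298800 + 0.015300 = 0.314100
Restricting to configurations with heavy upstream rainfall present: 0.09*0.17 = 0.015300.
P(heavy upstream rainfall | ¬flood warning, dam release) = 0.015300 / 0.314100 ≈ 0.049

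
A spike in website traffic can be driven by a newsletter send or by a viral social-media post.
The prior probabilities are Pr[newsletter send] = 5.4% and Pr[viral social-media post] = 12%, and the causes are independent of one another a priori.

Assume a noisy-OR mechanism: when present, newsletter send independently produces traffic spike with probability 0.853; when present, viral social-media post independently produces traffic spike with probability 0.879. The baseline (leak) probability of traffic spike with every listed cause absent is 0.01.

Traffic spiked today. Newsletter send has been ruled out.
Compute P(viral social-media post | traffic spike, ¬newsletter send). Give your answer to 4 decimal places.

Under noisy-OR, P(traffic spike | causes) = 1 − (1−0.01)·∏(1−qᵢ) over the active causes.
By total probability over both values of viral social-media post:
  P(traffic spike | ¬newsletter send) = 0.01×0.88 + 0.88021×0.12
        = 0.008800 + 0.105625 = 0.114425
The terms with viral social-media post present sum to 0.105625, so
  P(viral social-media post | traffic spike, ¬newsletter send) = 0.105625 / 0.114425 ≈ 0.9231

P(viral social-media post | traffic spike, ¬newsletter send) ≈ 0.9231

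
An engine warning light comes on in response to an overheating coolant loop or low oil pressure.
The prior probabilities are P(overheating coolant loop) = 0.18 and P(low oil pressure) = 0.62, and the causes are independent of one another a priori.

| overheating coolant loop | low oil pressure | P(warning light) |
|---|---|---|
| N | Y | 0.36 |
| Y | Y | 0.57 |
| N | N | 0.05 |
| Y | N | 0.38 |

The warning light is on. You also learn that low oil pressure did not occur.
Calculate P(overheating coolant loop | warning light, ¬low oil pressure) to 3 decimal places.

P(overheating coolant loop | warning light, ¬low oil pressure) ≈ 0.625

P(warning light | ¬low oil pressure) = 0.05×0.82 + 0.38×0.18 = 0.041000 + 0.068400 = 0.109400
Restricting to configurations with overheating coolant loop present: 0.38×0.18 = 0.068400.
P(overheating coolant loop | warning light, ¬low oil pressure) = 0.068400 / 0.109400 ≈ 0.625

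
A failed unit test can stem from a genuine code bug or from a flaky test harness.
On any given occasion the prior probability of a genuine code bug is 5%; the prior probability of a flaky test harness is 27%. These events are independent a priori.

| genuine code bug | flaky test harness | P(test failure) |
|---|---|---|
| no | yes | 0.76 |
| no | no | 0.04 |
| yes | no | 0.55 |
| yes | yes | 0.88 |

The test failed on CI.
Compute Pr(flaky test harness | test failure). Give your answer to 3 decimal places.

Pr(flaky test harness | test failure) ≈ 0.812

By total probability over the 4 (genuine code bug, flaky test harness) configurations:
  P(test failure) = 0.04×0.95×0.73 + 0.76×0.95×0.27 + 0.55×0.05×0.73 + 0.88×0.05×0.27
        = 0.027740 + 0.194940 + 0.020075 + 0.011880 = 0.254635
Keeping only the flaky test harness-present terms gives 0.206820, so
  P(flaky test harness | test failure) = 0.206820 / 0.254635 ≈ 0.812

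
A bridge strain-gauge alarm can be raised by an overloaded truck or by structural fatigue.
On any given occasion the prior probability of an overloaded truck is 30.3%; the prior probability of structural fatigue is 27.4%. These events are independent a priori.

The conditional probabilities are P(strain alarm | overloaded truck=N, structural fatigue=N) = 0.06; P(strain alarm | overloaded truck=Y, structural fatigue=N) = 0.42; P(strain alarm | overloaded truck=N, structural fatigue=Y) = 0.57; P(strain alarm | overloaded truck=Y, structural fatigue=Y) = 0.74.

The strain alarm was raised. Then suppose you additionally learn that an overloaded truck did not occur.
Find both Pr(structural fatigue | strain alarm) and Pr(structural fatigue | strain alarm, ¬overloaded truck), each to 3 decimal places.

Pr(structural fatigue | strain alarm) ≈ 0.581; Pr(structural fatigue | strain alarm, ¬overloaded truck) ≈ 0.782

P(strain alarm) = 0.06·0.697·0.726 + 0.57·0.697·0.274 + 0.42·0.303·0.726 + 0.74·0.303·0.274 = 0.030361 + 0.108857 + 0.092391 + 0.061436 = 0.293045
The structural fatigue-present share is 0.108857 + 0.061436 = 0.170293.
P(structural fatigue | strain alarm) = 0.170293 / 0.293045 ≈ 0.581

With the extra evidence:
By total probability over both values of structural fatigue:
  P(strain alarm | ¬overloaded truck) = 0.06*0.726 + 0.57*0.274
        = 0.043560 + 0.156180 = 0.199740
The terms with structural fatigue present sum to 0.156180, so
  P(structural fatigue | strain alarm, ¬overloaded truck) = 0.156180 / 0.199740 ≈ 0.782
With overloaded truck excluded, structural fatigue must carry more of the explanatory weight for the strain alarm.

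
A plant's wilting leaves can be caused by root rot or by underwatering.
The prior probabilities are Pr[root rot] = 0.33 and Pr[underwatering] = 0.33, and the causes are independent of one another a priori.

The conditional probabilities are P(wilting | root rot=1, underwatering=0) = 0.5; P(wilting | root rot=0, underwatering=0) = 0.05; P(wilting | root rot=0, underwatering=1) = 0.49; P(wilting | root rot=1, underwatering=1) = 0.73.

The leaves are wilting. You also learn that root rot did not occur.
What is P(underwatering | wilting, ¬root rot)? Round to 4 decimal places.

P(wilting | ¬root rot) = 0.05·0.67 + 0.49·0.33 = 0.033500 + 0.161700 = 0.195200
Restricting to configurations with underwatering present: 0.49·0.33 = 0.161700.
Hence the posterior is 0.161700/0.195200 ≈ 0.8284.

P(underwatering | wilting, ¬root rot) ≈ 0.8284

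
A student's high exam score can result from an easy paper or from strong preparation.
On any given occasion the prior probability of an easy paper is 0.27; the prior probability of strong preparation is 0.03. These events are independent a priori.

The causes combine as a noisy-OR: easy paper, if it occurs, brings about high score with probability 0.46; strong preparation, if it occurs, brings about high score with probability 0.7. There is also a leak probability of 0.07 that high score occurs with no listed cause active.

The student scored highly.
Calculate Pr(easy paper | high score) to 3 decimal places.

Pr(easy paper | high score) ≈ 0.677

Under noisy-OR, P(high score | causes) = 1 − (1−0.07)·∏(1−qᵢ) over the active causes.
Sum P(high score|·) weighted by the priors over the 4 (easy paper, strong preparation) configurations:
  P(high score) = 0.07*0.73*0.97 + 0.721*0.73*0.03 + 0.4978*0.27*0.97 + 0.84934*0.27*0.03
        = 0.049567 + 0.015790 + 0.130374 + 0.006880 = 0.202611
The terms with easy paper present sum to 0.137254, so
  P(easy paper | high score) = 0.137254 / 0.202611 ≈ 0.677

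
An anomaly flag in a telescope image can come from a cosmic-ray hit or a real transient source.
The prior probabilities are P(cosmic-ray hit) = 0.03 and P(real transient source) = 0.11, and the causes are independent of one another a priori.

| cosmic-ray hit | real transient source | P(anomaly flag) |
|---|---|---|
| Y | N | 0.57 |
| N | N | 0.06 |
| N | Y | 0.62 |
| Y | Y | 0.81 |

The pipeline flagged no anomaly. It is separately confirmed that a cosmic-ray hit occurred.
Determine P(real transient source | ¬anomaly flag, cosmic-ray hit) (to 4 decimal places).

Enumerate both values of real transient source and weight by the priors:
  P(¬anomaly flag | cosmic-ray hit) = 0.43×0.89 + 0.19×0.11
        = 0.382700 + 0.020900 = 0.403600
Keeping only the real transient source-present terms gives 0.020900, so
  P(real transient source | ¬anomaly flag, cosmic-ray hit) = 0.020900 / 0.403600 ≈ 0.0518

P(real transient source | ¬anomaly flag, cosmic-ray hit) ≈ 0.0518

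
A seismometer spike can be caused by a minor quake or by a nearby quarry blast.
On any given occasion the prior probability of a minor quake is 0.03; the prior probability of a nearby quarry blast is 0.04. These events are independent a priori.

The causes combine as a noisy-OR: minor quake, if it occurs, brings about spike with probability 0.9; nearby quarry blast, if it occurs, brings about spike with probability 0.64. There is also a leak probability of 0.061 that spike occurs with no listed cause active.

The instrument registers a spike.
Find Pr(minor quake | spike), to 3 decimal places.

Pr(minor quake | spike) ≈ 0.248

Under noisy-OR, P(spike | causes) = 1 − (1−0.061)·∏(1−qᵢ) over the active causes.
For the numerator, keep only minor quake=true terms: 0.026096 + 0.001159 = 0.027255
Denominator P(spike): 0.061×0.97×0.96 + 0.66196×0.97×0.04 + 0.9061×0.03×0.96 + 0.966196×0.03×0.04 = 0.109742
Posterior = 0.027255 / 0.109742 ≈ 0.248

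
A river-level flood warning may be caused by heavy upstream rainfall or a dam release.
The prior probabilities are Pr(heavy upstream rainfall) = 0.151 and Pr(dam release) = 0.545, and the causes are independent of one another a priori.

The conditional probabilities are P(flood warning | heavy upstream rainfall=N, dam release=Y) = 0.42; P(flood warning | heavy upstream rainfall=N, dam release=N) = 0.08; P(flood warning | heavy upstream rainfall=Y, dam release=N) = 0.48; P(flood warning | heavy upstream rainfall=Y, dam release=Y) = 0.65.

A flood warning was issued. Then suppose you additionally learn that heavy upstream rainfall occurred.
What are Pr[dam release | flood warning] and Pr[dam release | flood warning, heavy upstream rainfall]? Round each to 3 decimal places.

Pr[dam release | flood warning] ≈ 0.795; Pr[dam release | flood warning, heavy upstream rainfall] ≈ 0.619

Weight on dam release=true, given the evidence: 0.194336 + 0.053492 = 0.247828
The normalizing constant is 0.08×0.849×0.455 + 0.42×0.849×0.545 + 0.48×0.151×0.455 + 0.65×0.151×0.545 = 0.311710
Posterior = 0.247828 / 0.311710 ≈ 0.795

Now also conditioning on heavy upstream rainfall=true:
P(flood warning | heavy upstream rainfall) = 0.48*0.455 + 0.65*0.545 = 0.218400 + 0.354250 = 0.572650
Of this, 0.354250 comes from 0.65*0.545 (the dam release=true cases).
P(dam release | flood warning, heavy upstream rainfall) = 0.354250 / 0.572650 ≈ 0.619
Conditioning on heavy upstream rainfall lowers the posterior on dam release: the classic explaining-away effect in a common-effect structure.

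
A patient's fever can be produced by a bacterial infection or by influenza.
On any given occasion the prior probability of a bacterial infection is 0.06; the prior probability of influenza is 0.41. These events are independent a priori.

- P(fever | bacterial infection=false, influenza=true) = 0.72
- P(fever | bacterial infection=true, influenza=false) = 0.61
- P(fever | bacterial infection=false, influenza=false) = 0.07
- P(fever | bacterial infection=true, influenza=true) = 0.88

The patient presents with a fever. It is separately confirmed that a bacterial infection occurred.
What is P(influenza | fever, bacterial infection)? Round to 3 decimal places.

P(influenza | fever, bacterial infection) ≈ 0.501

Enumerate both values of influenza and weight by the priors:
  P(fever | bacterial infection) = 0.61*0.59 + 0.88*0.41
        = 0.359900 + 0.360800 = 0.720700
Keeping only the influenza-present terms gives 0.360800, so
  P(influenza | fever, bacterial infection) = 0.360800 / 0.720700 ≈ 0.501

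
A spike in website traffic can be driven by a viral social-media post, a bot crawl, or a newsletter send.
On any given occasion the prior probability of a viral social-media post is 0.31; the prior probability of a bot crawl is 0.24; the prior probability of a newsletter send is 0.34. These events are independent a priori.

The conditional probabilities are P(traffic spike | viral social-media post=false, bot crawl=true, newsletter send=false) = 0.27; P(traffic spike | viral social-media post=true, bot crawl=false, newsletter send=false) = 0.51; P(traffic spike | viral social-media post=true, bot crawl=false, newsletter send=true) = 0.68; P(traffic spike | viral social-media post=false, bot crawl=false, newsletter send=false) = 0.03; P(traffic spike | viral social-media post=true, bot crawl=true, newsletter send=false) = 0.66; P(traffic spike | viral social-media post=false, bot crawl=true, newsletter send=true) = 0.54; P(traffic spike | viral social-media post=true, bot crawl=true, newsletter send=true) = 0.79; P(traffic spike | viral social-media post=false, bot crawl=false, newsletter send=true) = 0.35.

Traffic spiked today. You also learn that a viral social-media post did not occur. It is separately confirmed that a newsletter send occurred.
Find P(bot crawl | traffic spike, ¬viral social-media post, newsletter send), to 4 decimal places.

P(traffic spike | ¬viral social-media post, newsletter send) = 0.35×0.76 + 0.54×0.24 = 0.266000 + 0.129600 = 0.395600
Restricting to configurations with bot crawl present: 0.54×0.24 = 0.129600.
P(bot crawl | traffic spike, ¬viral social-media post, newsletter send) = 0.129600 / 0.395600 ≈ 0.3276

P(bot crawl | traffic spike, ¬viral social-media post, newsletter send) ≈ 0.3276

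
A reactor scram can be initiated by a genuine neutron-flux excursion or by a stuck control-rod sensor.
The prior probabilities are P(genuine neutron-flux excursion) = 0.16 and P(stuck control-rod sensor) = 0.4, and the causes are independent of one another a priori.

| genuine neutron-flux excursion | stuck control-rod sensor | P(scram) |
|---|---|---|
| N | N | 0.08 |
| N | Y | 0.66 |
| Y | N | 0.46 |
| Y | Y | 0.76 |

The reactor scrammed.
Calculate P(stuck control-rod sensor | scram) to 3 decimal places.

Numerator (weight on configurations with stuck control-rod sensor): 0.221760 + 0.048640 = 0.270400
Normalizer over all consistent configurations: 0.08×0.84×0.6 + 0.66×0.84×0.4 + 0.46×0.16×0.6 + 0.76×0.16×0.4 = 0.354880
Posterior = 0.270400 / 0.354880 ≈ 0.762

P(stuck control-rod sensor | scram) ≈ 0.762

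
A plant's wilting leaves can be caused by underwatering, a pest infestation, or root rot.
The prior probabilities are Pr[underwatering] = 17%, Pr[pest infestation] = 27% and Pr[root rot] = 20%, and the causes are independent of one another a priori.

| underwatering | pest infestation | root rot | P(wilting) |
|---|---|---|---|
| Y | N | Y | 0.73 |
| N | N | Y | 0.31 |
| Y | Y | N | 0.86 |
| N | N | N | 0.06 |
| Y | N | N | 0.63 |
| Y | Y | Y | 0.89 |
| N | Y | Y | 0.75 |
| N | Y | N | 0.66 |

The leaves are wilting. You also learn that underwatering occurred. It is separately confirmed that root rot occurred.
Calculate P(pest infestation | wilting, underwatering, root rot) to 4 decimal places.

P(pest infestation | wilting, underwatering, root rot) ≈ 0.3108

P(wilting | underwatering, root rot) = 0.73×0.73 + 0.89×0.27 = 0.532900 + 0.240300 = 0.773200
The pest infestation-present share is 0.89×0.27 = 0.240300.
Hence the posterior is 0.240300/0.773200 ≈ 0.3108.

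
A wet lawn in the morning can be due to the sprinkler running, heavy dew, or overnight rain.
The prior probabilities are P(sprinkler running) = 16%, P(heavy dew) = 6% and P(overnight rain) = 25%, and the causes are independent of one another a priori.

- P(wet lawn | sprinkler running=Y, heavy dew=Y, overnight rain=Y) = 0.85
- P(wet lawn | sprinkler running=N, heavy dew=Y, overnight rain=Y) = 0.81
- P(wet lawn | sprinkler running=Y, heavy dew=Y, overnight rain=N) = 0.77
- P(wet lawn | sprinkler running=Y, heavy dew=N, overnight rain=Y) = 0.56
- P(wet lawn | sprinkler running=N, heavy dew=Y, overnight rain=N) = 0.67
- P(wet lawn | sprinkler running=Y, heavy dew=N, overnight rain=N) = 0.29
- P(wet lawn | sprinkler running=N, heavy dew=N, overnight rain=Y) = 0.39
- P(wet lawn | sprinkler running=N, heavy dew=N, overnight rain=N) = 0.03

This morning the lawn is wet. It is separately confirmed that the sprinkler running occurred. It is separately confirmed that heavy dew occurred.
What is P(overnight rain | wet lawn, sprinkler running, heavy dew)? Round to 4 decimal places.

P(overnight rain | wet lawn, sprinkler running, heavy dew) ≈ 0.2690

Enumerate both values of overnight rain and weight by the priors:
  P(wet lawn | sprinkler running, heavy dew) = 0.77·0.75 + 0.85·0.25
        = 0.577500 + 0.212500 = 0.790000
Keeping only the overnight rain-present terms gives 0.212500, so
  P(overnight rain | wet lawn, sprinkler running, heavy dew) = 0.212500 / 0.790000 ≈ 0.2690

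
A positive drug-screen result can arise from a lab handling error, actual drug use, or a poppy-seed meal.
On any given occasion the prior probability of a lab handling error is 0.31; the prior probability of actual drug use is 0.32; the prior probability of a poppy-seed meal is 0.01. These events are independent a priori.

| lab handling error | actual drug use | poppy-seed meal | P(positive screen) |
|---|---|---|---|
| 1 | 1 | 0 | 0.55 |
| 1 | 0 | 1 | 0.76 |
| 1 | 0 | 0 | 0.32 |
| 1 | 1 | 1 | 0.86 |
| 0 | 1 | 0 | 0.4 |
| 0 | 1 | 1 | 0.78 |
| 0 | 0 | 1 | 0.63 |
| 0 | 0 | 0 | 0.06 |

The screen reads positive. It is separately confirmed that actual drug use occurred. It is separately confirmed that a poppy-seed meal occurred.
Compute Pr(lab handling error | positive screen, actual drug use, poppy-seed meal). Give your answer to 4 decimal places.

Pr(lab handling error | positive screen, actual drug use, poppy-seed meal) ≈ 0.3313

P(positive screen | actual drug use, poppy-seed meal) = 0.78×0.69 + 0.86×0.31 = 0.538200 + 0.266600 = 0.804800
Restricting to configurations with lab handling error present: 0.86×0.31 = 0.266600.
P(lab handling error | positive screen, actual drug use, poppy-seed meal) = 0.266600 / 0.804800 ≈ 0.3313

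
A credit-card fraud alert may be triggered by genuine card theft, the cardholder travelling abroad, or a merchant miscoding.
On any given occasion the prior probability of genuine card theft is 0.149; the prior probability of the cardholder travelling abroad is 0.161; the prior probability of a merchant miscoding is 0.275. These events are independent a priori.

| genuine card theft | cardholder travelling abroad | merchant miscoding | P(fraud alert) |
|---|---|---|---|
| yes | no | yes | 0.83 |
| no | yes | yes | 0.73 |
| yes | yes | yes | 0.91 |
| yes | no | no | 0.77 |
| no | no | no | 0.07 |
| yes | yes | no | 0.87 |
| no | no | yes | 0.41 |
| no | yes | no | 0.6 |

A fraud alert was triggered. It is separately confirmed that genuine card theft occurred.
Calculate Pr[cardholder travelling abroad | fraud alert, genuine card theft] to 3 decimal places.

Pr[cardholder travelling abroad | fraud alert, genuine card theft] ≈ 0.177

P(fraud alert | genuine card theft) = 0.77·0.839·0.725 + 0.83·0.839·0.275 + 0.87·0.161·0.725 + 0.91·0.161·0.275 = 0.468372 + 0.191502 + 0.101551 + 0.040290 = 0.801715
Restricting to configurations with cardholder travelling abroad present: 0.101551 + 0.040290 = 0.141841.
So P(cardholder travelling abroad | fraud alert, genuine card theft) = 0.141841/0.801715 ≈ 0.177.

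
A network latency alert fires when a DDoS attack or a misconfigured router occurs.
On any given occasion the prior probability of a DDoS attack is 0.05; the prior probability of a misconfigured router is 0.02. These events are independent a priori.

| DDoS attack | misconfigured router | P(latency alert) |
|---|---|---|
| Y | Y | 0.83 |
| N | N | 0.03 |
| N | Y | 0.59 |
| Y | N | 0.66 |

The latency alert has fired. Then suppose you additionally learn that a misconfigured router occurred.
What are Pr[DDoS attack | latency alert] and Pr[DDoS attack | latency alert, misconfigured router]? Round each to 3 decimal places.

Pr[DDoS attack | latency alert] ≈ 0.459; Pr[DDoS attack | latency alert, misconfigured router] ≈ 0.069

P(latency alert) = 0.03·0.95·0.98 + 0.59·0.95·0.02 + 0.66·0.05·0.98 + 0.83·0.05·0.02 = 0.027930 + 0.011210 + 0.032340 + 0.000830 = 0.072310
Restricting to configurations with DDoS attack present: 0.032340 + 0.000830 = 0.033170.
So P(DDoS attack | latency alert) = 0.033170/0.072310 ≈ 0.459.

Now condition on the additional information:
By total probability over both values of DDoS attack:
  P(latency alert | misconfigured router) = 0.59×0.95 + 0.83×0.05
        = 0.560500 + 0.041500 = 0.602000
Configurations with DDoS attack contribute 0.041500, so
  P(DDoS attack | latency alert, misconfigured router) = 0.041500 / 0.602000 ≈ 0.069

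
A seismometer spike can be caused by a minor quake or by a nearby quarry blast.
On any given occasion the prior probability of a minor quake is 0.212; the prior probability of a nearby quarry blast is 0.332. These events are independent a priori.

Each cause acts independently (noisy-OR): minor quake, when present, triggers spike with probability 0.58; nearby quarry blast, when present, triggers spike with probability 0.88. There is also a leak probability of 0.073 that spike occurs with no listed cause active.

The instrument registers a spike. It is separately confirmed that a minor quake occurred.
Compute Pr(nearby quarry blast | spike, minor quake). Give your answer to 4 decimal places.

Pr(nearby quarry blast | spike, minor quake) ≈ 0.4369

Under noisy-OR, P(spike | causes) = 1 − (1−0.073)·∏(1−qᵢ) over the active causes.
P(spike | minor quake) = 0.61066×0.668 + 0.953279×0.332 = 0.407921 + 0.316489 = 0.724410
Restricting to configurations with nearby quarry blast present: 0.953279×0.332 = 0.316489.
Hence the posterior is 0.316489/0.724410 ≈ 0.4369.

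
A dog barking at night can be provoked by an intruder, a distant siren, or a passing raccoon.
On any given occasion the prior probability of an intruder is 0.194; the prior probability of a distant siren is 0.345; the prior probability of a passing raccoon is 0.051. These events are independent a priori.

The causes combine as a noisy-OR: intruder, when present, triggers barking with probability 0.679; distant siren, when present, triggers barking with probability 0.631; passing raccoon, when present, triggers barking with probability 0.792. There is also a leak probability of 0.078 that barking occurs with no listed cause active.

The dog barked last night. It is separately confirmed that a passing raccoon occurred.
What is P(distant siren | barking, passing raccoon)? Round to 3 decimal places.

P(distant siren | barking, passing raccoon) ≈ 0.372

Under noisy-OR, P(barking | causes) = 1 − (1−0.078)·∏(1−qᵢ) over the active causes.
Weight on distant siren=true, given the evidence: 0.258392 + 0.065410 = 0.323802
Denominator P(barking | passing raccoon): 0.808224·0.806·0.655 + 0.929235·0.806·0.345 + 0.93844·0.194·0.655 + 0.977284·0.194·0.345 = 0.869736
Posterior = 0.323802 / 0.869736 ≈ 0.372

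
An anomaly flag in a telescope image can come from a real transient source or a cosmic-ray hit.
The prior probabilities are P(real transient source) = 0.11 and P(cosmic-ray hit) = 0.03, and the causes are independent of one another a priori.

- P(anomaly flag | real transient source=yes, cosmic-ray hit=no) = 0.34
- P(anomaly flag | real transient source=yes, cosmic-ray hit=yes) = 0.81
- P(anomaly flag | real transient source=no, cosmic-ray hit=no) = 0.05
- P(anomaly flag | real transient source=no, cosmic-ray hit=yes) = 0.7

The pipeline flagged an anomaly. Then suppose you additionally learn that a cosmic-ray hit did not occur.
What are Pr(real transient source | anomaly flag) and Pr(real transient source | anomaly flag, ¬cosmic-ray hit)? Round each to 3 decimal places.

Weight on real transient source=true, given the evidence: 0.036278 + 0.002673 = 0.038951
Denominator P(anomaly flag): 0.05·0.89·0.97 + 0.7·0.89·0.03 + 0.34·0.11·0.97 + 0.81·0.11·0.03 = 0.100806
Posterior = 0.038951 / 0.100806 ≈ 0.386

Now condition on the additional information:
Weight on real transient source=true, given the evidence: 0.34×0.11 = 0.037400
The normalizing constant is 0.05×0.89 + 0.34×0.11 = 0.081900
P(real transient source | anomaly flag, ¬cosmic-ray hit) = 0.037400/0.081900 ≈ 0.457

Pr(real transient source | anomaly flag) ≈ 0.386; Pr(real transient source | anomaly flag, ¬cosmic-ray hit) ≈ 0.457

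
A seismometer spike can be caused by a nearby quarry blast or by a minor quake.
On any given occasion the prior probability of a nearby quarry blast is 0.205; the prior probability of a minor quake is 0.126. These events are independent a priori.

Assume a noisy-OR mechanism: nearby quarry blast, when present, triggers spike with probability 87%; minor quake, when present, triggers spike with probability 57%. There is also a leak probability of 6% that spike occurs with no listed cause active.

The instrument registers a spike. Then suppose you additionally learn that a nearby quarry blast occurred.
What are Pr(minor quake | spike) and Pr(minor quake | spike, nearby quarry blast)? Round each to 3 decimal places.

Pr(minor quake | spike) ≈ 0.297; Pr(minor quake | spike, nearby quarry blast) ≈ 0.135

Under noisy-OR, P(spike | causes) = 1 − (1−0.06)·∏(1−qᵢ) over the active causes.
Weight on minor quake=true, given the evidence: 0.059681 + 0.024473 = 0.084154
Denominator P(spike): 0.06*0.795*0.874 + 0.5958*0.795*0.126 + 0.8778*0.205*0.874 + 0.947454*0.205*0.126 = 0.283119
P(minor quake | spike) = 0.084154/0.283119 ≈ 0.297

Now condition on the additional information:
Numerator (weight on configurations with minor quake): 0.947454·0.126 = 0.119379
The normalizing constant is 0.8778·0.874 + 0.947454·0.126 = 0.886576
P(minor quake | spike, nearby quarry blast) = 0.119379/0.886576 ≈ 0.135
— nearby quarry blast explains away the evidence for minor quake.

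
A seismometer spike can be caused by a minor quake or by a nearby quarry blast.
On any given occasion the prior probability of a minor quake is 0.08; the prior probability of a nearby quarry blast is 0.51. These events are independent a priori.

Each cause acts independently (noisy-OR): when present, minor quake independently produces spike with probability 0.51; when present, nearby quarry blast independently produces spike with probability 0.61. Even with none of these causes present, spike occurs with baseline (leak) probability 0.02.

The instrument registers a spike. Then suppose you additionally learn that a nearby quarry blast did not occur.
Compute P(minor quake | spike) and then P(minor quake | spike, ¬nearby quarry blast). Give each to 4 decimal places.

Under noisy-OR, P(spike | causes) = 1 − (1−0.02)·∏(1−qᵢ) over the active causes.
By total probability over the 4 (minor quake, nearby quarry blast) configurations:
  P(spike) = 0.02*0.92*0.49 + 0.6178*0.92*0.51 + 0.5198*0.08*0.49 + 0.812722*0.08*0.51
        = 0.009016 + 0.289872 + 0.020376 + 0.033159 = 0.352423
Configurations with minor quake contribute 0.053535, so
  P(minor quake | spike) = 0.053535 / 0.352423 ≈ 0.1519

With the extra evidence:
Sum P(spike|·) weighted by the priors over both values of minor quake:
  P(spike | ¬nearby quarry blast) = 0.02×0.92 + 0.5198×0.08
        = 0.018400 + 0.041584 = 0.059984
Configurations with minor quake contribute 0.041584, so
  P(minor quake | spike, ¬nearby quarry blast) = 0.041584 / 0.059984 ≈ 0.6933
Ruling out nearby quarry blast raises the posterior on minor quake — the flip side of explaining away.

P(minor quake | spike) ≈ 0.1519; P(minor quake | spike, ¬nearby quarry blast) ≈ 0.6933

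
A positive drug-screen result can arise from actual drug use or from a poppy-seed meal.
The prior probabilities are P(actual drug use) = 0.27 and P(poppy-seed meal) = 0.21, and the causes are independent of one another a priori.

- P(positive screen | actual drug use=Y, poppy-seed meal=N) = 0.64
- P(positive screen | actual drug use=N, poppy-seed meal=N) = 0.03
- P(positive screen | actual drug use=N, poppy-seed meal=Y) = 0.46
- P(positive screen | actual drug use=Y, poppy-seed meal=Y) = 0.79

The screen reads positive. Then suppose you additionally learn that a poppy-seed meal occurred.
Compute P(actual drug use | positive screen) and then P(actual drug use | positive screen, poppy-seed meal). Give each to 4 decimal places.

For the numerator, keep only actual drug use=true terms: 0.136512 + 0.044793 = 0.181305
The normalizing constant is 0.03×0.73×0.79 + 0.46×0.73×0.21 + 0.64×0.27×0.79 + 0.79×0.27×0.21 = 0.269124
Posterior = 0.181305 / 0.269124 ≈ 0.6737

Now condition on the additional information:
P(positive screen | poppy-seed meal) = 0.46*0.73 + 0.79*0.27 = 0.335800 + 0.213300 = 0.549100
Of this, 0.213300 comes from 0.79*0.27 (the actual drug use=true cases).
Hence the posterior is 0.213300/0.549100 ≈ 0.3885.
— poppy-seed meal explains away the evidence for actual drug use.

P(actual drug use | positive screen) ≈ 0.6737; P(actual drug use | positive screen, poppy-seed meal) ≈ 0.3885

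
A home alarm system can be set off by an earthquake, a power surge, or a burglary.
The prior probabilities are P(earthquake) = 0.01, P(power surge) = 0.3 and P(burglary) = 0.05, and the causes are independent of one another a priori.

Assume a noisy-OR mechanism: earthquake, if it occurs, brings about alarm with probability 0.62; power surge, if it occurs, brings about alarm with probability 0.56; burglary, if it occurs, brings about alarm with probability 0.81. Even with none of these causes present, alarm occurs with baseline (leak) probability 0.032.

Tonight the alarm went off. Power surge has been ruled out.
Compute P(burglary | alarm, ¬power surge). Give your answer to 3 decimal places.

Under noisy-OR, P(alarm | causes) = 1 − (1−0.032)·∏(1−qᵢ) over the active causes.
P(alarm | ¬power surge) = 0.032·0.99·0.95 + 0.81608·0.99·0.05 + 0.63216·0.01·0.95 + 0.93011·0.01·0.05 = 0.030096 + 0.040396 + 0.006006 + 0.000465 = 0.076963
The burglary-present share is 0.040396 + 0.000465 = 0.040861.
So P(burglary | alarm, ¬power surge) = 0.040861/0.076963 ≈ 0.531.

P(burglary | alarm, ¬power surge) ≈ 0.531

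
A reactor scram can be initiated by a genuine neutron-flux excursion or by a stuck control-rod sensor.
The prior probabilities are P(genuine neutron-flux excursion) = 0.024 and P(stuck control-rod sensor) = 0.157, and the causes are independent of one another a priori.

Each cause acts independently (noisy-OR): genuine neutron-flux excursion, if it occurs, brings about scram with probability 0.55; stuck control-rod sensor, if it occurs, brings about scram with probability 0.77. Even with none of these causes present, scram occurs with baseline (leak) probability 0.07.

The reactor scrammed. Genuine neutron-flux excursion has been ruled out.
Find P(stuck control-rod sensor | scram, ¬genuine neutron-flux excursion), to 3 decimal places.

P(stuck control-rod sensor | scram, ¬genuine neutron-flux excursion) ≈ 0.677

Under noisy-OR, P(scram | causes) = 1 − (1−0.07)·∏(1−qᵢ) over the active causes.
P(scram | ¬genuine neutron-flux excursion) = 0.07*0.843 + 0.7861*0.157 = 0.059010 + 0.123418 = 0.182428
Restricting to configurations with stuck control-rod sensor present: 0.7861*0.157 = 0.123418.
So P(stuck control-rod sensor | scram, ¬genuine neutron-flux excursion) = 0.123418/0.182428 ≈ 0.677.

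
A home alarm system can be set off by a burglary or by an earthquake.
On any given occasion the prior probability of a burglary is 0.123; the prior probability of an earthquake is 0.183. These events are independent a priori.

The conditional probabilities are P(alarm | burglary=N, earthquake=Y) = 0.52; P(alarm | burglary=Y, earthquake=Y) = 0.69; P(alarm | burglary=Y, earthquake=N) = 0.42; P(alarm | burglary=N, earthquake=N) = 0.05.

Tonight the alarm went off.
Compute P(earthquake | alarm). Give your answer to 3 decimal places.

Sum P(alarm|·) weighted by the priors over the 4 (burglary, earthquake) configurations:
  P(alarm) = 0.05·0.877·0.817 + 0.52·0.877·0.183 + 0.42·0.123·0.817 + 0.69·0.123·0.183
        = 0.035825 + 0.083455 + 0.042206 + 0.015531 = 0.177017
The terms with earthquake present sum to 0.098986, so
  P(earthquake | alarm) = 0.098986 / 0.177017 ≈ 0.559

P(earthquake | alarm) ≈ 0.559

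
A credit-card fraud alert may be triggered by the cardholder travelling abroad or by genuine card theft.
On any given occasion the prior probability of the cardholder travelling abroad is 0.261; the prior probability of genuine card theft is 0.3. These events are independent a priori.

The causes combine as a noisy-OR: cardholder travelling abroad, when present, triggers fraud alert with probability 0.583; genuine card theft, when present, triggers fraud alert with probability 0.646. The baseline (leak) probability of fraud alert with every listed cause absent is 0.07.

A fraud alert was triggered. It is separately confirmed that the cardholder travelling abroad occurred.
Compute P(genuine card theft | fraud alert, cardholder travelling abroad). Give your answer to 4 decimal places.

Under noisy-OR, P(fraud alert | causes) = 1 − (1−0.07)·∏(1−qᵢ) over the active causes.
Enumerate both values of genuine card theft and weight by the priors:
  P(fraud alert | cardholder travelling abroad) = 0.61219*0.7 + 0.862715*0.3
        = 0.428533 + 0.258815 = 0.687348
The terms with genuine card theft present sum to 0.258815, so
  P(genuine card theft | fraud alert, cardholder travelling abroad) = 0.258815 / 0.687348 ≈ 0.3765

P(genuine card theft | fraud alert, cardholder travelling abroad) ≈ 0.3765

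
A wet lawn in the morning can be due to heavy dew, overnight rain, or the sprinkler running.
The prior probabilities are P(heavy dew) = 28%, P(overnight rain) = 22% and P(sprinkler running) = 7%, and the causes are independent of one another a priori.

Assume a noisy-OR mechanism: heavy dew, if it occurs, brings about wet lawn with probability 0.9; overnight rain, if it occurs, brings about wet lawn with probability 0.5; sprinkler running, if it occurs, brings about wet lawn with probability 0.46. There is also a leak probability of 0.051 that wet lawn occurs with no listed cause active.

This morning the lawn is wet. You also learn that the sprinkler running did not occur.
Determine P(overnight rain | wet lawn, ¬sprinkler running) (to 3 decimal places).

P(overnight rain | wet lawn, ¬sprinkler running) ≈ 0.385

Under noisy-OR, P(wet lawn | causes) = 1 − (1−0.051)·∏(1−qᵢ) over the active causes.
Weight on overnight rain=true, given the evidence: 0.083239 + 0.058677 = 0.141916
The normalizing constant is 0.051*0.72*0.78 + 0.5255*0.72*0.22 + 0.9051*0.28*0.78 + 0.95255*0.28*0.22 = 0.368232
Posterior = 0.141916 / 0.368232 ≈ 0.385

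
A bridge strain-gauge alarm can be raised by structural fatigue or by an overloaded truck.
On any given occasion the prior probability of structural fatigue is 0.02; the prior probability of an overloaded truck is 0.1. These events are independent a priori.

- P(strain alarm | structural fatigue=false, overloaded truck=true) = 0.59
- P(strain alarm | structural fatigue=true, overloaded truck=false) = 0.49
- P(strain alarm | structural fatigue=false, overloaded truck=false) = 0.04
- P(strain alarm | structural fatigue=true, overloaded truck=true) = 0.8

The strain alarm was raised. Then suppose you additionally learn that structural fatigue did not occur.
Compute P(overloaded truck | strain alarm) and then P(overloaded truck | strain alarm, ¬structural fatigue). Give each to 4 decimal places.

P(overloaded truck | strain alarm) ≈ 0.5740; P(overloaded truck | strain alarm, ¬structural fatigue) ≈ 0.6211

Numerator (weight on configurations with overloaded truck): 0.057820 + 0.001600 = 0.059420
Denominator P(strain alarm): 0.04·0.98·0.9 + 0.59·0.98·0.1 + 0.49·0.02·0.9 + 0.8·0.02·0.1 = 0.103520
Posterior = 0.059420 / 0.103520 ≈ 0.5740

Now also conditioning on structural fatigue≠true:
For the numerator, keep only overloaded truck=true terms: 0.59*0.1 = 0.059000
Normalizer over all consistent configurations: 0.04*0.9 + 0.59*0.1 = 0.095000
P(overloaded truck | strain alarm, ¬structural fatigue) = 0.059000/0.095000 ≈ 0.6211
Ruling out structural fatigue raises the posterior on overloaded truck — the flip side of explaining away.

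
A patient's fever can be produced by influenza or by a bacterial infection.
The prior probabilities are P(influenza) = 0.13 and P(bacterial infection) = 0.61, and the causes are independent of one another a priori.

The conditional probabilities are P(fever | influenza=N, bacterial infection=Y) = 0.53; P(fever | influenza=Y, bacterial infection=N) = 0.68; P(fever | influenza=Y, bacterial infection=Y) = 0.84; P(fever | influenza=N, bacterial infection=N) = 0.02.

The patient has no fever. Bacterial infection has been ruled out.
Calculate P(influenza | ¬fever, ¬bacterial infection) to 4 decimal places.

P(influenza | ¬fever, ¬bacterial infection) ≈ 0.0465

Enumerate both values of influenza and weight by the priors:
  P(¬fever | ¬bacterial infection) = 0.98×0.87 + 0.32×0.13
        = 0.852600 + 0.041600 = 0.894200
The terms with influenza present sum to 0.041600, so
  P(influenza | ¬fever, ¬bacterial infection) = 0.041600 / 0.894200 ≈ 0.0465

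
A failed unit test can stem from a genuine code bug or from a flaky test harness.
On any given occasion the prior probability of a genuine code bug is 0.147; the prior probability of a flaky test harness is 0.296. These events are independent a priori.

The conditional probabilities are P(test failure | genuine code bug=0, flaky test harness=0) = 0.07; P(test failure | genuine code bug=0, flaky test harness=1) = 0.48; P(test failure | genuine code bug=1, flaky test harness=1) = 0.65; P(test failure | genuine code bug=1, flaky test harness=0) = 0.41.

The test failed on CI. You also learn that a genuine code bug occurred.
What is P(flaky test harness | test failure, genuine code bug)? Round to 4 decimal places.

P(flaky test harness | test failure, genuine code bug) ≈ 0.4000

By total probability over both values of flaky test harness:
  P(test failure | genuine code bug) = 0.41*0.704 + 0.65*0.296
        = 0.288640 + 0.192400 = 0.481040
The terms with flaky test harness present sum to 0.192400, so
  P(flaky test harness | test failure, genuine code bug) = 0.192400 / 0.481040 ≈ 0.4000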